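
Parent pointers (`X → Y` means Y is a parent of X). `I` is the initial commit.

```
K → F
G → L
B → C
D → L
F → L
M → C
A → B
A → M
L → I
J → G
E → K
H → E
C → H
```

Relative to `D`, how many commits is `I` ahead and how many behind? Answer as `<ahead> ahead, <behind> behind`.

Reachable from I: {I}.
Reachable from D: {D, I, L}.
Only in I's history (ahead): {} — 0.
Only in D's history (behind): {D, L} — 2.

0 ahead, 2 behind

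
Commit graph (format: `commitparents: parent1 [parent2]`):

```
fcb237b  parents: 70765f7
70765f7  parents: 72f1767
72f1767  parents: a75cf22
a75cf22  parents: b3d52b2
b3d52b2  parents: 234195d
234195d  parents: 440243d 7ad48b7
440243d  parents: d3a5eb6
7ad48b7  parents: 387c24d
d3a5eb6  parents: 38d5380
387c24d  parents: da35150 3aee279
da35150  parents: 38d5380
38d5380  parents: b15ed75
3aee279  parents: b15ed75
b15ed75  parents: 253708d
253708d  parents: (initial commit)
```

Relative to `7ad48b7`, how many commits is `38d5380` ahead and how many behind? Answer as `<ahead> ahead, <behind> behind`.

Reachable from 38d5380: {253708d, 38d5380, b15ed75}.
Reachable from 7ad48b7: {253708d, 387c24d, 38d5380, 3aee279, 7ad48b7, b15ed75, da35150}.
Only in 38d5380's history (ahead): {} — 0.
Only in 7ad48b7's history (behind): {387c24d, 3aee279, 7ad48b7, da35150} — 4.

0 ahead, 4 behind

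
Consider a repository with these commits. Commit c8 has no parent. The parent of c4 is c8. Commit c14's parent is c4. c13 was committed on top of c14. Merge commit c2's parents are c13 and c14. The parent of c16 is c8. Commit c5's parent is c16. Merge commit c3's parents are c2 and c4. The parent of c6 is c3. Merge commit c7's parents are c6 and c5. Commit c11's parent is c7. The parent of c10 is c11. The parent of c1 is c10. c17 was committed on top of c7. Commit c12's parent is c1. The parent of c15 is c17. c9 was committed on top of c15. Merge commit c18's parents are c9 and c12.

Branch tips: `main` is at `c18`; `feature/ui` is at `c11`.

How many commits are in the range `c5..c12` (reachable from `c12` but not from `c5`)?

Reachable from c12: {c1, c10, c11, c12, c13, c14, c16, c2, c3, c4, c5, c6, c7, c8}.
Reachable from c5: {c16, c5, c8}.
In c12's history but not c5's: {c1, c10, c11, c12, c13, c14, c2, c3, c4, c6, c7} — 11 commits.

11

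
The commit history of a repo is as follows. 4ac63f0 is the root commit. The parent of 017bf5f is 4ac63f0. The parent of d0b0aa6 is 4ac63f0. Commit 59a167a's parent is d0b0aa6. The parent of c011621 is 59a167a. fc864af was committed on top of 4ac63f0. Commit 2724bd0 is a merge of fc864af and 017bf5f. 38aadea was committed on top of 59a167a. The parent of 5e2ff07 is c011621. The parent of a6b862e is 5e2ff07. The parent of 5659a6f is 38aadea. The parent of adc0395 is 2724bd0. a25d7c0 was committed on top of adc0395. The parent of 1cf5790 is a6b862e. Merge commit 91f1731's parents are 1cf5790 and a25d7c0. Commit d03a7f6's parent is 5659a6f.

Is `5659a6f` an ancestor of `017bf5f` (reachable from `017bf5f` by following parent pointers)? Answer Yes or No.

Ancestors of 017bf5f: {017bf5f, 4ac63f0}.
5659a6f is not in that set, so it is not an ancestor of 017bf5f.

No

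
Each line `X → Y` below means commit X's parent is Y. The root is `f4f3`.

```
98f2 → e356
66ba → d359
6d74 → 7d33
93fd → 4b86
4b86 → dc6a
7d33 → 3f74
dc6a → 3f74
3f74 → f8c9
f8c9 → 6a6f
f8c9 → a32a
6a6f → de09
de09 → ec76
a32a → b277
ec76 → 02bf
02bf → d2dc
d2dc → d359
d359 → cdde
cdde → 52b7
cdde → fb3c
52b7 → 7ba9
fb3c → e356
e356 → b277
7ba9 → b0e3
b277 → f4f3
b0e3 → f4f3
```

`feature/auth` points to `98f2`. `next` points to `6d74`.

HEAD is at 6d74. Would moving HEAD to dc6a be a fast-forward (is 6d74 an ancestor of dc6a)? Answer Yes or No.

A fast-forward from 6d74 to dc6a is possible iff 6d74 is an ancestor of dc6a.
Ancestors of dc6a: {02bf, 3f74, 52b7, 6a6f, 7ba9, a32a, b0e3, b277, cdde, d2dc, d359, dc6a, de09, e356, ec76, f4f3, f8c9, fb3c}.
6d74 is not among them, so fast-forward is not possible.

No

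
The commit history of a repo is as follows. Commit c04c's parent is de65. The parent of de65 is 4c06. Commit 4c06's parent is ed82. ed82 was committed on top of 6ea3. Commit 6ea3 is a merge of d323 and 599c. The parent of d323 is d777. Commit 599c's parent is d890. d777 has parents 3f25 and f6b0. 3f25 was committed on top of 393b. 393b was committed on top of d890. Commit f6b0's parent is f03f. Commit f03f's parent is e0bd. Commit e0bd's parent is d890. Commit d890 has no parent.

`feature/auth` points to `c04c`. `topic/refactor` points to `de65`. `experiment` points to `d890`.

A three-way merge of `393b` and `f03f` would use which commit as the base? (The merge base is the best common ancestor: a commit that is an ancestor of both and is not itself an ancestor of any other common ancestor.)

Ancestors of 393b: {393b, d890}.
Ancestors of f03f: {d890, e0bd, f03f}.
Common ancestors: {d890}.
The only common ancestor is d890, so it is the merge base.

d890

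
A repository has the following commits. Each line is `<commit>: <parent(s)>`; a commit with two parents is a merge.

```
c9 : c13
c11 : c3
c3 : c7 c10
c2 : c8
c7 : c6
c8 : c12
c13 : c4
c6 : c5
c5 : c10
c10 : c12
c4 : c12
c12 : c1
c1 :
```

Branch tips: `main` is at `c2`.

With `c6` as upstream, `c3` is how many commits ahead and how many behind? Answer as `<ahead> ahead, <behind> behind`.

Reachable from c3: {c1, c10, c12, c3, c5, c6, c7}.
Reachable from c6: {c1, c10, c12, c5, c6}.
Only in c3's history (ahead): {c3, c7} — 2.
Only in c6's history (behind): {} — 0.

2 ahead, 0 behind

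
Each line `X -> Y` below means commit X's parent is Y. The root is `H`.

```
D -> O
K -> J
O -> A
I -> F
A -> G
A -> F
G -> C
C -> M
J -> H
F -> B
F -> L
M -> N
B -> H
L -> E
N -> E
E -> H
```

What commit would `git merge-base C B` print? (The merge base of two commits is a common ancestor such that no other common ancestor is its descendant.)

H

Ancestors of C: {C, E, H, M, N}.
Ancestors of B: {B, H}.
Common ancestors: {H}.
The only common ancestor is H, so it is the merge base.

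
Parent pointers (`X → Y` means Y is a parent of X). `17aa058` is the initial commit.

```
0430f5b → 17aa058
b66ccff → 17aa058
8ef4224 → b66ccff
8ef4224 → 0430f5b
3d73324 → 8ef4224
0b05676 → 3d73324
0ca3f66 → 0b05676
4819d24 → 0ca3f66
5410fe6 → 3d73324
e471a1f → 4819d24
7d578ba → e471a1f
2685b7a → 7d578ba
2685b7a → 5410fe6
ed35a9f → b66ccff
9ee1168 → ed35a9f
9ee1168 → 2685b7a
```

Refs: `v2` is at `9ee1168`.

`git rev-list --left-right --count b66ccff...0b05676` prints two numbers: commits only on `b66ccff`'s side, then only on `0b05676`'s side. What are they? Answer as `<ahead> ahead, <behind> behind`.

0 ahead, 4 behind

Reachable from b66ccff: {17aa058, b66ccff}.
Reachable from 0b05676: {0430f5b, 0b05676, 17aa058, 3d73324, 8ef4224, b66ccff}.
Only in b66ccff's history (ahead): {} — 0.
Only in 0b05676's history (behind): {0430f5b, 0b05676, 3d73324, 8ef4224} — 4.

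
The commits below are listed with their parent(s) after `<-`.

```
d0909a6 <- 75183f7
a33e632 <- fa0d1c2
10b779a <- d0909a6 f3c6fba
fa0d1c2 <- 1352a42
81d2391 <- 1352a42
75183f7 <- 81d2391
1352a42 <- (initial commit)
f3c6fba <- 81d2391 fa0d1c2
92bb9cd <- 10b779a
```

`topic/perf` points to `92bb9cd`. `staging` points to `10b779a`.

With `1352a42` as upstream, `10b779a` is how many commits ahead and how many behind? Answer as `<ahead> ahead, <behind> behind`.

Reachable from 10b779a: {10b779a, 1352a42, 75183f7, 81d2391, d0909a6, f3c6fba, fa0d1c2}.
Reachable from 1352a42: {1352a42}.
Only in 10b779a's history (ahead): {10b779a, 75183f7, 81d2391, d0909a6, f3c6fba, fa0d1c2} — 6.
Only in 1352a42's history (behind): {} — 0.

6 ahead, 0 behind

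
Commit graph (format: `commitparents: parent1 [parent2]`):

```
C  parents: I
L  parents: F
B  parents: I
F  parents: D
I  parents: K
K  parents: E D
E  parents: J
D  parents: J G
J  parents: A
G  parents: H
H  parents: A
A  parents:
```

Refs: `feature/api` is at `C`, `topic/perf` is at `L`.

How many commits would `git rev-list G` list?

3

Walking parent pointers from G: reachable set = {A, G, H}.
That is 3 commits.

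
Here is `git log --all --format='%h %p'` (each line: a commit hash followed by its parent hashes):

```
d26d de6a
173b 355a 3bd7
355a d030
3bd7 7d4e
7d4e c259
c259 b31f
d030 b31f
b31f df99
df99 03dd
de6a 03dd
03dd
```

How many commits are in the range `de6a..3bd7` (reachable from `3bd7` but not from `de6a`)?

5

Reachable from 3bd7: {03dd, 3bd7, 7d4e, b31f, c259, df99}.
Reachable from de6a: {03dd, de6a}.
In 3bd7's history but not de6a's: {3bd7, 7d4e, b31f, c259, df99} — 5 commits.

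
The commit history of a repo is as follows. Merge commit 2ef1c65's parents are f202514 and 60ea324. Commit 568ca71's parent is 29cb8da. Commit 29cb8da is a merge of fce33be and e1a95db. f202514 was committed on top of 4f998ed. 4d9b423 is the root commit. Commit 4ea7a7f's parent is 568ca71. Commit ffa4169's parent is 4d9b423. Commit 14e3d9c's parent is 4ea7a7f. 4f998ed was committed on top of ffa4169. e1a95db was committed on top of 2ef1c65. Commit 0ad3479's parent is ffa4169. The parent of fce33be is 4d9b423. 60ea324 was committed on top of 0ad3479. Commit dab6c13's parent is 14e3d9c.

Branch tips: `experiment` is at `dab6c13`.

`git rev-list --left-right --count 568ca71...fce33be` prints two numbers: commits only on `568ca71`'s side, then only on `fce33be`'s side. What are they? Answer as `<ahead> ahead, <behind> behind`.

9 ahead, 0 behind

Reachable from 568ca71: {0ad3479, 29cb8da, 2ef1c65, 4d9b423, 4f998ed, 568ca71, 60ea324, e1a95db, f202514, fce33be, ffa4169}.
Reachable from fce33be: {4d9b423, fce33be}.
Only in 568ca71's history (ahead): {0ad3479, 29cb8da, 2ef1c65, 4f998ed, 568ca71, 60ea324, e1a95db, f202514, ffa4169} — 9.
Only in fce33be's history (behind): {} — 0.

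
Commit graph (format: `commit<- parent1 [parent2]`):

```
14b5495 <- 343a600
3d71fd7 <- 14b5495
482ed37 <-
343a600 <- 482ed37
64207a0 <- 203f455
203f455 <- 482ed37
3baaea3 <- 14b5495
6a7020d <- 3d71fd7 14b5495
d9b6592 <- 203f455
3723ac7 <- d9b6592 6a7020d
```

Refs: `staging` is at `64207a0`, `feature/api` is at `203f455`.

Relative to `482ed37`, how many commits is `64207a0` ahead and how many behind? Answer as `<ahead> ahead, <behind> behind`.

Reachable from 64207a0: {203f455, 482ed37, 64207a0}.
Reachable from 482ed37: {482ed37}.
Only in 64207a0's history (ahead): {203f455, 64207a0} — 2.
Only in 482ed37's history (behind): {} — 0.

2 ahead, 0 behind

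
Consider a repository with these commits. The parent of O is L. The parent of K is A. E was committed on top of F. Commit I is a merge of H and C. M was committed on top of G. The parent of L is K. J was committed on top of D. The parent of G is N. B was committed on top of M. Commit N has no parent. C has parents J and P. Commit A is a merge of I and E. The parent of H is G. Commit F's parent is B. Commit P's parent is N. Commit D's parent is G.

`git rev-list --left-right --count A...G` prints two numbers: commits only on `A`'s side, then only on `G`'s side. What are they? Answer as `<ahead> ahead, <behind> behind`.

Reachable from A: {A, B, C, D, E, F, G, H, I, J, M, N, P}.
Reachable from G: {G, N}.
Only in A's history (ahead): {A, B, C, D, E, F, H, I, J, M, P} — 11.
Only in G's history (behind): {} — 0.

11 ahead, 0 behind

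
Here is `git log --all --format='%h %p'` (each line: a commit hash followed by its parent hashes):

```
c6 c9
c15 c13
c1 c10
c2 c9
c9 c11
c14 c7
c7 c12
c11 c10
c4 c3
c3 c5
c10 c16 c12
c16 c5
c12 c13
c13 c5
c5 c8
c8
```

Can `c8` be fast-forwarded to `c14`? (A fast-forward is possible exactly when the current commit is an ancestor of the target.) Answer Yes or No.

A fast-forward from c8 to c14 is possible iff c8 is an ancestor of c14.
Ancestors of c14: {c12, c13, c14, c5, c7, c8}.
c8 is among them, so fast-forward is possible.

Yes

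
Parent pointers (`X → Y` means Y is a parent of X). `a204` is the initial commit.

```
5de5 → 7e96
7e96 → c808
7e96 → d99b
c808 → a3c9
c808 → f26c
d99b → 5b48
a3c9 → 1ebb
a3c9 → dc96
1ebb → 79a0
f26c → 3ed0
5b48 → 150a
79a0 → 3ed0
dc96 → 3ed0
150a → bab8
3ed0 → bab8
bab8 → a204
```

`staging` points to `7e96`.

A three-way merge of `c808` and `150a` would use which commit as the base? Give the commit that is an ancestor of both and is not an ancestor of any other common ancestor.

Ancestors of c808: {1ebb, 3ed0, 79a0, a204, a3c9, bab8, c808, dc96, f26c}.
Ancestors of 150a: {150a, a204, bab8}.
Common ancestors: {a204, bab8}.
Among these, bab8 is not an ancestor of any other common ancestor — it is the merge base.

bab8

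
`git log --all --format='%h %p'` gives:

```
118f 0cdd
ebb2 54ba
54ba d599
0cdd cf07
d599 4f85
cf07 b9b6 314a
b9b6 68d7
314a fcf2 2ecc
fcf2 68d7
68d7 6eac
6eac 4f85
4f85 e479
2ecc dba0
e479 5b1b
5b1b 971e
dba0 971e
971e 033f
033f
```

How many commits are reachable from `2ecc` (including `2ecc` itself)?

4

Walking parent pointers from 2ecc: reachable set = {033f, 2ecc, 971e, dba0}.
That is 4 commits.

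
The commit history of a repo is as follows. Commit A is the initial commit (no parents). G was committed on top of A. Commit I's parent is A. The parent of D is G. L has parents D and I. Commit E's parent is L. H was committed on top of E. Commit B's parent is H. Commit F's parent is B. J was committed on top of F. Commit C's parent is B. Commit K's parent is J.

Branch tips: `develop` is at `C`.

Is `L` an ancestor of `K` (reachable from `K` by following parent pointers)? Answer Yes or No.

Yes

Ancestors of K (commits reachable by following parents): {A, B, D, E, F, G, H, I, J, K, L}.
L is in that set, so it is an ancestor of K.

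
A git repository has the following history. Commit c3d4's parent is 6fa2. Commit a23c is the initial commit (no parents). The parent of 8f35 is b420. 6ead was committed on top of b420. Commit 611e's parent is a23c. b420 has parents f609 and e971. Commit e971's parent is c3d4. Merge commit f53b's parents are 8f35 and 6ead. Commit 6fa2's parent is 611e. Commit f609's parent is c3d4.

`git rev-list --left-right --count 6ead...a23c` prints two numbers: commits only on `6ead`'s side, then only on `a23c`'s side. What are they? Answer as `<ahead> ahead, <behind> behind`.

7 ahead, 0 behind

Reachable from 6ead: {611e, 6ead, 6fa2, a23c, b420, c3d4, e971, f609}.
Reachable from a23c: {a23c}.
Only in 6ead's history (ahead): {611e, 6ead, 6fa2, b420, c3d4, e971, f609} — 7.
Only in a23c's history (behind): {} — 0.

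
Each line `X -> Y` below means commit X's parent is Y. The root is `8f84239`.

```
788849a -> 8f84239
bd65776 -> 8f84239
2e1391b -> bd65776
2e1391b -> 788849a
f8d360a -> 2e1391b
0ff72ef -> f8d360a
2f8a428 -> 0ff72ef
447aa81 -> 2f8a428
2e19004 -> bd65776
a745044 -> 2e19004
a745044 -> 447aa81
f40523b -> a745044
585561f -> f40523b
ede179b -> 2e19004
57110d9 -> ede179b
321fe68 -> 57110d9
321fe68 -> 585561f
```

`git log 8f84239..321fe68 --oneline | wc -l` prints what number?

Reachable from 321fe68: {0ff72ef, 2e1391b, 2e19004, 2f8a428, 321fe68, 447aa81, 57110d9, 585561f, 788849a, 8f84239, a745044, bd65776, ede179b, f40523b, f8d360a}.
Reachable from 8f84239: {8f84239}.
In 321fe68's history but not 8f84239's: {0ff72ef, 2e1391b, 2e19004, 2f8a428, 321fe68, 447aa81, 57110d9, 585561f, 788849a, a745044, bd65776, ede179b, f40523b, f8d360a} — 14 commits.

14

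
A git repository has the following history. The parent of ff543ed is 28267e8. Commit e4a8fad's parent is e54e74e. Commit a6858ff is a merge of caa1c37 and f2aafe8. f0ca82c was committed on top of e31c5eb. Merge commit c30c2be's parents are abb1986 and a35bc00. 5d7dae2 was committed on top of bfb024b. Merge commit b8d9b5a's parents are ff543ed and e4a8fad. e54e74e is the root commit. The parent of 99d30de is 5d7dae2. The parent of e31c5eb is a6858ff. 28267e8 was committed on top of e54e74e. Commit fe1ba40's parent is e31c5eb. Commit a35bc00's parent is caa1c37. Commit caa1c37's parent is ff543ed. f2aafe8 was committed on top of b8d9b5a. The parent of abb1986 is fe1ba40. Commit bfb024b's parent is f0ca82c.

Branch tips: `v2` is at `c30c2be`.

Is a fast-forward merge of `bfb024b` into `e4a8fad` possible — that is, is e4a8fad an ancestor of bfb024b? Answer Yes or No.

A fast-forward from e4a8fad to bfb024b is possible iff e4a8fad is an ancestor of bfb024b.
Ancestors of bfb024b: {28267e8, a6858ff, b8d9b5a, bfb024b, caa1c37, e31c5eb, e4a8fad, e54e74e, f0ca82c, f2aafe8, ff543ed}.
e4a8fad is among them, so fast-forward is possible.

Yes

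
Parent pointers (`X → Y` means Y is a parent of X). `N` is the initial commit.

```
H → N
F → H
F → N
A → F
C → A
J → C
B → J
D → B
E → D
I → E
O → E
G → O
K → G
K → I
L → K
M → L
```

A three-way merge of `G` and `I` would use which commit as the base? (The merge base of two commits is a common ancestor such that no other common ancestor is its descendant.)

Ancestors of G: {A, B, C, D, E, F, G, H, J, N, O}.
Ancestors of I: {A, B, C, D, E, F, H, I, J, N}.
Common ancestors: {A, B, C, D, E, F, H, J, N}.
Among these, E is not an ancestor of any other common ancestor — it is the merge base.

E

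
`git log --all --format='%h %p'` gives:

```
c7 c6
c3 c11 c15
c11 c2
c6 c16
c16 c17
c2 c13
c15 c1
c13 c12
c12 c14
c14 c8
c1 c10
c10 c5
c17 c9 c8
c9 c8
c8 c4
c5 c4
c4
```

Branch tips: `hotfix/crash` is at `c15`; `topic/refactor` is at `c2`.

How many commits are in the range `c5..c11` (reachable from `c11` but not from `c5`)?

Reachable from c11: {c11, c12, c13, c14, c2, c4, c8}.
Reachable from c5: {c4, c5}.
In c11's history but not c5's: {c11, c12, c13, c14, c2, c8} — 6 commits.

6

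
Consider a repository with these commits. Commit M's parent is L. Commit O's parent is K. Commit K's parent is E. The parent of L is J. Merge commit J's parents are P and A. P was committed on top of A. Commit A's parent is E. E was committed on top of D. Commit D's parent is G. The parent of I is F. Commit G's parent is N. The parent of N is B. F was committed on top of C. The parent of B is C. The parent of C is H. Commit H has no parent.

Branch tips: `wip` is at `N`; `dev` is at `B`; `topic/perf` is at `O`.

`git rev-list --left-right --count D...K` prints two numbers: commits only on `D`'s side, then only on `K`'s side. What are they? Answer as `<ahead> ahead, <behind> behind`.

Reachable from D: {B, C, D, G, H, N}.
Reachable from K: {B, C, D, E, G, H, K, N}.
Only in D's history (ahead): {} — 0.
Only in K's history (behind): {E, K} — 2.

0 ahead, 2 behind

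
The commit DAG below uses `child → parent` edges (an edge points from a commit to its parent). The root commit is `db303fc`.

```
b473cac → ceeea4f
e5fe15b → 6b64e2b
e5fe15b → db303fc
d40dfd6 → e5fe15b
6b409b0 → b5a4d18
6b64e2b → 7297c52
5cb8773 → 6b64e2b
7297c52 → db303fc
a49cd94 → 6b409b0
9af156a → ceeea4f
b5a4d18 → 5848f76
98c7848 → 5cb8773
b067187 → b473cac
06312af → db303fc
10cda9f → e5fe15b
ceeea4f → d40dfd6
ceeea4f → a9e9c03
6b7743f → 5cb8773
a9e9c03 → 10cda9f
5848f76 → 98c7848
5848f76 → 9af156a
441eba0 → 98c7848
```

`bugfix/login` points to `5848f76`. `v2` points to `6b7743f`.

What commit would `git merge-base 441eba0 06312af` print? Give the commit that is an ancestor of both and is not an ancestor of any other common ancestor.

Ancestors of 441eba0: {441eba0, 5cb8773, 6b64e2b, 7297c52, 98c7848, db303fc}.
Ancestors of 06312af: {06312af, db303fc}.
Common ancestors: {db303fc}.
The only common ancestor is db303fc, so it is the merge base.

db303fc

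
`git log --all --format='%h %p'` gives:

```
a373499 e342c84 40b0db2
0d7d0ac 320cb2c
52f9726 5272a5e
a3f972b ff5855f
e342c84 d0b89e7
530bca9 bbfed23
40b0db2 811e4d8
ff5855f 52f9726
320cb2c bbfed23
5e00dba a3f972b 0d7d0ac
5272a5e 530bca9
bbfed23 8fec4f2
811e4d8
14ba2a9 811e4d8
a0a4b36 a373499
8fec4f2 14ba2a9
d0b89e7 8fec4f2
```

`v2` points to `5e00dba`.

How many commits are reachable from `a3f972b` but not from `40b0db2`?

8

Reachable from a3f972b: {14ba2a9, 5272a5e, 52f9726, 530bca9, 811e4d8, 8fec4f2, a3f972b, bbfed23, ff5855f}.
Reachable from 40b0db2: {40b0db2, 811e4d8}.
In a3f972b's history but not 40b0db2's: {14ba2a9, 5272a5e, 52f9726, 530bca9, 8fec4f2, a3f972b, bbfed23, ff5855f} — 8 commits.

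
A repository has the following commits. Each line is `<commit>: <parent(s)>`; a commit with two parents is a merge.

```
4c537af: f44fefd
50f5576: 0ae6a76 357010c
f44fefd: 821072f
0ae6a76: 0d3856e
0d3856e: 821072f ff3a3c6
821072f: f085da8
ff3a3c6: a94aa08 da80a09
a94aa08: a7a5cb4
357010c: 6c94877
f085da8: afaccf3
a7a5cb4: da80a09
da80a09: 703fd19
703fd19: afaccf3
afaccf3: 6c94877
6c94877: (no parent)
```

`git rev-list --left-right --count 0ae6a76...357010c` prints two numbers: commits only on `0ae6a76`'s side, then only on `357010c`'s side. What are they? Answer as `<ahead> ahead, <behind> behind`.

10 ahead, 1 behind

Reachable from 0ae6a76: {0ae6a76, 0d3856e, 6c94877, 703fd19, 821072f, a7a5cb4, a94aa08, afaccf3, da80a09, f085da8, ff3a3c6}.
Reachable from 357010c: {357010c, 6c94877}.
Only in 0ae6a76's history (ahead): {0ae6a76, 0d3856e, 703fd19, 821072f, a7a5cb4, a94aa08, afaccf3, da80a09, f085da8, ff3a3c6} — 10.
Only in 357010c's history (behind): {357010c} — 1.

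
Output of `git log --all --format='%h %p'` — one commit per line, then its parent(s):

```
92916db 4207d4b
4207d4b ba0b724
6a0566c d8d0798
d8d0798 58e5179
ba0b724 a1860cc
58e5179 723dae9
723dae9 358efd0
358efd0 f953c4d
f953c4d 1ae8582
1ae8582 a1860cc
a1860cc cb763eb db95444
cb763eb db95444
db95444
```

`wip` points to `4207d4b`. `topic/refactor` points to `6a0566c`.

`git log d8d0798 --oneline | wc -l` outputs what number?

Walking parent pointers from d8d0798: reachable set = {1ae8582, 358efd0, 58e5179, 723dae9, a1860cc, cb763eb, d8d0798, db95444, f953c4d}.
That is 9 commits.

9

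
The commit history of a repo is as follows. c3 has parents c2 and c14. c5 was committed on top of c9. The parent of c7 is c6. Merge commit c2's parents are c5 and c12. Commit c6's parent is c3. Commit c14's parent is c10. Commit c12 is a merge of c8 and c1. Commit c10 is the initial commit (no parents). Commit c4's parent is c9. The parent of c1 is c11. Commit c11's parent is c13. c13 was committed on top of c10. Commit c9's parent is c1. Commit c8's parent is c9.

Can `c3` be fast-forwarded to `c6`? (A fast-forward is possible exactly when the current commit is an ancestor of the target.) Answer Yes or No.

A fast-forward from c3 to c6 is possible iff c3 is an ancestor of c6.
Ancestors of c6: {c1, c10, c11, c12, c13, c14, c2, c3, c5, c6, c8, c9}.
c3 is among them, so fast-forward is possible.

Yes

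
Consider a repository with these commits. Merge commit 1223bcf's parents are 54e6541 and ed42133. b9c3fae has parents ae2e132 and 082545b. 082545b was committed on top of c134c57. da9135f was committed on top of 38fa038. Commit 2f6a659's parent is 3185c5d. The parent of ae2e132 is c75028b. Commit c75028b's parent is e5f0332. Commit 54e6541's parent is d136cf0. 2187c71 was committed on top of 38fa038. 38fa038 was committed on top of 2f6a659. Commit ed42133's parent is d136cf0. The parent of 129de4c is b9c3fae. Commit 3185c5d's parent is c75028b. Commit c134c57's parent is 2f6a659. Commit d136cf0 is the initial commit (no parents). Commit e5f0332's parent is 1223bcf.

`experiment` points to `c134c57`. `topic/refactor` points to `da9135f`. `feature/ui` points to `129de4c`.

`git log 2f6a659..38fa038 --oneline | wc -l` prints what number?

Reachable from 38fa038: {1223bcf, 2f6a659, 3185c5d, 38fa038, 54e6541, c75028b, d136cf0, e5f0332, ed42133}.
Reachable from 2f6a659: {1223bcf, 2f6a659, 3185c5d, 54e6541, c75028b, d136cf0, e5f0332, ed42133}.
In 38fa038's history but not 2f6a659's: {38fa038} — 1 commit.

1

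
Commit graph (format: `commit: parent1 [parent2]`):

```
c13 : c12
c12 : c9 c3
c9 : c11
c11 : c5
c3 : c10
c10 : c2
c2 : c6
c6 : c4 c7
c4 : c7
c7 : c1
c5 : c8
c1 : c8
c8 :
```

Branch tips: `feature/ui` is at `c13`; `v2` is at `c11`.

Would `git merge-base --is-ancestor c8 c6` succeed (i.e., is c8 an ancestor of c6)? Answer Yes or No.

Yes

Ancestors of c6 (commits reachable by following parents): {c1, c4, c6, c7, c8}.
c8 is in that set, so it is an ancestor of c6.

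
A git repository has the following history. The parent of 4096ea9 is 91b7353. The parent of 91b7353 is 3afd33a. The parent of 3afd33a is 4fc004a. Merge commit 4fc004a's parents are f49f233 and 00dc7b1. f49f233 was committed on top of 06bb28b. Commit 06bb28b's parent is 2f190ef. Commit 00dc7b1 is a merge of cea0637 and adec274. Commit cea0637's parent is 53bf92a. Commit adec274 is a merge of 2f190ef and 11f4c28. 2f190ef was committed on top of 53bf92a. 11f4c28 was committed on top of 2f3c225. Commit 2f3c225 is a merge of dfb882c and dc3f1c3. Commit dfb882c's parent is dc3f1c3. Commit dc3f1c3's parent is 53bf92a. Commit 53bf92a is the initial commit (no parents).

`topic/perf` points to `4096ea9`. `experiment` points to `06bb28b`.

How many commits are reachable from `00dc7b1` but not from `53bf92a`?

Reachable from 00dc7b1: {00dc7b1, 11f4c28, 2f190ef, 2f3c225, 53bf92a, adec274, cea0637, dc3f1c3, dfb882c}.
Reachable from 53bf92a: {53bf92a}.
In 00dc7b1's history but not 53bf92a's: {00dc7b1, 11f4c28, 2f190ef, 2f3c225, adec274, cea0637, dc3f1c3, dfb882c} — 8 commits.

8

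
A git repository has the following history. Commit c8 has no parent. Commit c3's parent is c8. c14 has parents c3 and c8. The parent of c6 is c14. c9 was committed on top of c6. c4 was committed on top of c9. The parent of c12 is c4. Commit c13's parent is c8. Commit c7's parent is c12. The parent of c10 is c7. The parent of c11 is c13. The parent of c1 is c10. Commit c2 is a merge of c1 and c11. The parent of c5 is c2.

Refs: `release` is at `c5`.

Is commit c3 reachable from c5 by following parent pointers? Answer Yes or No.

Yes

Ancestors of c5 (commits reachable by following parents): {c1, c10, c11, c12, c13, c14, c2, c3, c4, c5, c6, c7, c8, c9}.
c3 is in that set, so it is an ancestor of c5.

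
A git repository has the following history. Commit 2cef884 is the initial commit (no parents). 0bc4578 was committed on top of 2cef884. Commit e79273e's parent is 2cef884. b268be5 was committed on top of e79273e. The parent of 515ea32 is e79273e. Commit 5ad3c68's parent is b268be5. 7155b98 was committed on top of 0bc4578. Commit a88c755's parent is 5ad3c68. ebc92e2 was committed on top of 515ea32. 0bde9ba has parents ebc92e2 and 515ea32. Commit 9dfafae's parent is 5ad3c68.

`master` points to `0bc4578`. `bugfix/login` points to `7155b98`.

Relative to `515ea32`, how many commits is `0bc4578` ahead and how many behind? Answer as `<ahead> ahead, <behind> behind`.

1 ahead, 2 behind

Reachable from 0bc4578: {0bc4578, 2cef884}.
Reachable from 515ea32: {2cef884, 515ea32, e79273e}.
Only in 0bc4578's history (ahead): {0bc4578} — 1.
Only in 515ea32's history (behind): {515ea32, e79273e} — 2.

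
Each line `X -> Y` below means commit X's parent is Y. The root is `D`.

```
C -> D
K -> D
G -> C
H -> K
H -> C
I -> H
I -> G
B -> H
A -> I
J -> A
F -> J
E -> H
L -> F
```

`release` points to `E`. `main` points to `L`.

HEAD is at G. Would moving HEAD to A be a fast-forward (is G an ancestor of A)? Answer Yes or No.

A fast-forward from G to A is possible iff G is an ancestor of A.
Ancestors of A: {A, C, D, G, H, I, K}.
G is among them, so fast-forward is possible.

Yes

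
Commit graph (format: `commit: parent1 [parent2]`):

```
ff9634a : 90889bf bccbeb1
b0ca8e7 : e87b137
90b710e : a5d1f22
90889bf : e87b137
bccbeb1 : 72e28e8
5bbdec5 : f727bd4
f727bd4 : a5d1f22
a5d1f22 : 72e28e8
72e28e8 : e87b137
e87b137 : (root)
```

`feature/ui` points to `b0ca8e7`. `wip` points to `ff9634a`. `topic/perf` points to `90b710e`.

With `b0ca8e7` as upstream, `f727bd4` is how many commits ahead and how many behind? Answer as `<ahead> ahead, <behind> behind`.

3 ahead, 1 behind

Reachable from f727bd4: {72e28e8, a5d1f22, e87b137, f727bd4}.
Reachable from b0ca8e7: {b0ca8e7, e87b137}.
Only in f727bd4's history (ahead): {72e28e8, a5d1f22, f727bd4} — 3.
Only in b0ca8e7's history (behind): {b0ca8e7} — 1.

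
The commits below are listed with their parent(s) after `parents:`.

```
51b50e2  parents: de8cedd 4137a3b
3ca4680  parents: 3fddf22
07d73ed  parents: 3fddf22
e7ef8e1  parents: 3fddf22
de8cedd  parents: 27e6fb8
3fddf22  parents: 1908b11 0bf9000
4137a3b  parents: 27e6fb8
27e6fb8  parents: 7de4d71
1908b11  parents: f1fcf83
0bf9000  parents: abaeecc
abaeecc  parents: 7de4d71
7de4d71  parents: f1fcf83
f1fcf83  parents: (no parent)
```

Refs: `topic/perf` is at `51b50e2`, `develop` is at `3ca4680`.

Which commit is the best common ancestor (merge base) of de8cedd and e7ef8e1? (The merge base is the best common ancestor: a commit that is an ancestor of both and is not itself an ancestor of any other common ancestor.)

7de4d71

Ancestors of de8cedd: {27e6fb8, 7de4d71, de8cedd, f1fcf83}.
Ancestors of e7ef8e1: {0bf9000, 1908b11, 3fddf22, 7de4d71, abaeecc, e7ef8e1, f1fcf83}.
Common ancestors: {7de4d71, f1fcf83}.
Among these, 7de4d71 is not an ancestor of any other common ancestor — it is the merge base.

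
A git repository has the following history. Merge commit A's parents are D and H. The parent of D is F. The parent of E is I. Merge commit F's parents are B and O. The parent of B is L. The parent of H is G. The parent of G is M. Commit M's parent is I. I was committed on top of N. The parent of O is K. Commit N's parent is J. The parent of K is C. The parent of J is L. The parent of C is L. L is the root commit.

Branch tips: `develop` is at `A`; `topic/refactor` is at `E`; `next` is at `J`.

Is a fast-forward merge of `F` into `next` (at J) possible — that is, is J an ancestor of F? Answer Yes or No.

A fast-forward from J to F is possible iff J is an ancestor of F.
Ancestors of F: {B, C, F, K, L, O}.
J is not among them, so fast-forward is not possible.

No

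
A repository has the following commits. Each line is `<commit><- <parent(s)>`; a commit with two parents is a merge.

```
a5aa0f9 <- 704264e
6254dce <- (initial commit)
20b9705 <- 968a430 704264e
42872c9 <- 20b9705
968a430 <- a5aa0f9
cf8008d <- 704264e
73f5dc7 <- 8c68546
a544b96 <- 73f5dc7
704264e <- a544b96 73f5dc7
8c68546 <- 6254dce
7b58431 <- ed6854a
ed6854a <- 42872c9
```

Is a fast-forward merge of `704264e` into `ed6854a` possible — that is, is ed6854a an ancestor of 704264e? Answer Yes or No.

No

A fast-forward from ed6854a to 704264e is possible iff ed6854a is an ancestor of 704264e.
Ancestors of 704264e: {6254dce, 704264e, 73f5dc7, 8c68546, a544b96}.
ed6854a is not among them, so fast-forward is not possible.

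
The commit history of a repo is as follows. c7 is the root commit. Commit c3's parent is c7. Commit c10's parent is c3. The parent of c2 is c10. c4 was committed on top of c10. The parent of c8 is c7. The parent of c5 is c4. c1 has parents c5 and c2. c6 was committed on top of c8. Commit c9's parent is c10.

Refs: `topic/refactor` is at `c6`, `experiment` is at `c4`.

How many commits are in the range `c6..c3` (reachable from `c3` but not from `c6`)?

1

Reachable from c3: {c3, c7}.
Reachable from c6: {c6, c7, c8}.
In c3's history but not c6's: {c3} — 1 commit.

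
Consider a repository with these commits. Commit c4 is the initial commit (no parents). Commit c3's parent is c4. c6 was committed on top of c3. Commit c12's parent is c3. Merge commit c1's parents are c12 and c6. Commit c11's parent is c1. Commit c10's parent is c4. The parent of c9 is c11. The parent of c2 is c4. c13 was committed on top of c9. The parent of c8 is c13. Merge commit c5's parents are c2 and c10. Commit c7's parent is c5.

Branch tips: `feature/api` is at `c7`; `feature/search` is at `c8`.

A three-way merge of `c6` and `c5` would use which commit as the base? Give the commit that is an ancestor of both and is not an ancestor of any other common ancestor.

Ancestors of c6: {c3, c4, c6}.
Ancestors of c5: {c10, c2, c4, c5}.
Common ancestors: {c4}.
The only common ancestor is c4, so it is the merge base.

c4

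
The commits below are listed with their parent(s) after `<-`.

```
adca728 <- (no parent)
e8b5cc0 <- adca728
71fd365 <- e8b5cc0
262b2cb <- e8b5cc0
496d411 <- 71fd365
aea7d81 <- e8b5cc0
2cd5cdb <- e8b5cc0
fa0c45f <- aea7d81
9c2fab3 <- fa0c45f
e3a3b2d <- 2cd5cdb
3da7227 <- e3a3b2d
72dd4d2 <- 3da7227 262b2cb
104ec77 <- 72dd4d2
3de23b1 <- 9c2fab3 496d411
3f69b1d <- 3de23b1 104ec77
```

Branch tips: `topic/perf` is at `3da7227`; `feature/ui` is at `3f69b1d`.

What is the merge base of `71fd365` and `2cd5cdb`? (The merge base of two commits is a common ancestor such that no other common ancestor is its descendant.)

Ancestors of 71fd365: {71fd365, adca728, e8b5cc0}.
Ancestors of 2cd5cdb: {2cd5cdb, adca728, e8b5cc0}.
Common ancestors: {adca728, e8b5cc0}.
Among these, e8b5cc0 is not an ancestor of any other common ancestor — it is the merge base.

e8b5cc0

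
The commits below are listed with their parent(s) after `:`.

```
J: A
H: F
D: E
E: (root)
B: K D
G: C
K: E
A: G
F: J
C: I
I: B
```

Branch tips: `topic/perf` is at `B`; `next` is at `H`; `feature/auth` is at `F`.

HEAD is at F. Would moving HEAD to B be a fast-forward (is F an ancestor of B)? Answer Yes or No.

No

A fast-forward from F to B is possible iff F is an ancestor of B.
Ancestors of B: {B, D, E, K}.
F is not among them, so fast-forward is not possible.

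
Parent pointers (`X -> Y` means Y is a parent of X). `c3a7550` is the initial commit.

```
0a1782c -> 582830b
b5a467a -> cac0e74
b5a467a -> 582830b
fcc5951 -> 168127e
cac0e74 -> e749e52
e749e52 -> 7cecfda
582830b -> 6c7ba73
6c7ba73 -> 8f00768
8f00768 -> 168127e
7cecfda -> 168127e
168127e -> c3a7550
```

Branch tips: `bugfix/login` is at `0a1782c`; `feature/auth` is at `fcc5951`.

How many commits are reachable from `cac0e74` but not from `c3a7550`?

Reachable from cac0e74: {168127e, 7cecfda, c3a7550, cac0e74, e749e52}.
Reachable from c3a7550: {c3a7550}.
In cac0e74's history but not c3a7550's: {168127e, 7cecfda, cac0e74, e749e52} — 4 commits.

4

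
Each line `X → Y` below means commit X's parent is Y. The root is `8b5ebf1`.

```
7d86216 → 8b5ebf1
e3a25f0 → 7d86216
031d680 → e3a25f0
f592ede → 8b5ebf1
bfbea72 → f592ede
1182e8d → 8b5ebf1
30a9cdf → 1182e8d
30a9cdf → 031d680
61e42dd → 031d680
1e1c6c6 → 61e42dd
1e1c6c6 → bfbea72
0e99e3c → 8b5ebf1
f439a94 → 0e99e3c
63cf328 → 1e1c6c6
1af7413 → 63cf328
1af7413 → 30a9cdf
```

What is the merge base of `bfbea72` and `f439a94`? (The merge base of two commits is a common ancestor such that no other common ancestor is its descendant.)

8b5ebf1

Ancestors of bfbea72: {8b5ebf1, bfbea72, f592ede}.
Ancestors of f439a94: {0e99e3c, 8b5ebf1, f439a94}.
Common ancestors: {8b5ebf1}.
The only common ancestor is 8b5ebf1, so it is the merge base.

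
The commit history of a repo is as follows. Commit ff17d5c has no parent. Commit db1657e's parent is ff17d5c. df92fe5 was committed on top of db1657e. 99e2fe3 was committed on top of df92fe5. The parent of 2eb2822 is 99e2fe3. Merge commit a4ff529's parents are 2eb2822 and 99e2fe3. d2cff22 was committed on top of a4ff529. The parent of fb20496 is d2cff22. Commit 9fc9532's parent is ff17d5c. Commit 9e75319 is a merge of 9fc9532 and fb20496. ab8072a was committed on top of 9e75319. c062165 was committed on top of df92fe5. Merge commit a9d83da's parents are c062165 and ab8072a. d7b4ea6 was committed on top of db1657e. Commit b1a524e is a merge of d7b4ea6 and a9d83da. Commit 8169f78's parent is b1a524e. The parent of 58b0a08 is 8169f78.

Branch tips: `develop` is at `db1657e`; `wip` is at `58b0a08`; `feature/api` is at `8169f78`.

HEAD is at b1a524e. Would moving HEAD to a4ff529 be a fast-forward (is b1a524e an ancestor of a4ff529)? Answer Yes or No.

No

A fast-forward from b1a524e to a4ff529 is possible iff b1a524e is an ancestor of a4ff529.
Ancestors of a4ff529: {2eb2822, 99e2fe3, a4ff529, db1657e, df92fe5, ff17d5c}.
b1a524e is not among them, so fast-forward is not possible.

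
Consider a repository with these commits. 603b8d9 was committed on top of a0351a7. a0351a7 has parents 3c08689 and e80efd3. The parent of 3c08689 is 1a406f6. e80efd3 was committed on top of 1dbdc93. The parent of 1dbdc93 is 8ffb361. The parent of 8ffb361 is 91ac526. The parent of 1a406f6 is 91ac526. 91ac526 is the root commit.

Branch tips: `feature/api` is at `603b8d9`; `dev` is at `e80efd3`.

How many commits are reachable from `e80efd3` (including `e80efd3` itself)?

4

Walking parent pointers from e80efd3: reachable set = {1dbdc93, 8ffb361, 91ac526, e80efd3}.
That is 4 commits.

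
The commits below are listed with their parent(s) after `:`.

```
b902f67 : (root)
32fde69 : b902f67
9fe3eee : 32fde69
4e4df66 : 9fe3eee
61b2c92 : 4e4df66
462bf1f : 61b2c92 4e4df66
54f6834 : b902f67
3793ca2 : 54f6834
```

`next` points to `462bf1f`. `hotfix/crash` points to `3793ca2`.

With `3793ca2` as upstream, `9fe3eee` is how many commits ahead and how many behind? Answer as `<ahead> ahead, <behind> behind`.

Reachable from 9fe3eee: {32fde69, 9fe3eee, b902f67}.
Reachable from 3793ca2: {3793ca2, 54f6834, b902f67}.
Only in 9fe3eee's history (ahead): {32fde69, 9fe3eee} — 2.
Only in 3793ca2's history (behind): {3793ca2, 54f6834} — 2.

2 ahead, 2 behind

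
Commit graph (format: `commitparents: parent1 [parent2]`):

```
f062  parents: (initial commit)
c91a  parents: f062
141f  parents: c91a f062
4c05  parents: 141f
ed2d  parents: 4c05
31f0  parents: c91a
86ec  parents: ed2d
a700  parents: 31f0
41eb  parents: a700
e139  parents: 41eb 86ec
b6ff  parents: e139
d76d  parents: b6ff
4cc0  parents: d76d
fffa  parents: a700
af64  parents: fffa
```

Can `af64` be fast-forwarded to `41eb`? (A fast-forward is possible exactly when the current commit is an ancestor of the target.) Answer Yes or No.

A fast-forward from af64 to 41eb is possible iff af64 is an ancestor of 41eb.
Ancestors of 41eb: {31f0, 41eb, a700, c91a, f062}.
af64 is not among them, so fast-forward is not possible.

No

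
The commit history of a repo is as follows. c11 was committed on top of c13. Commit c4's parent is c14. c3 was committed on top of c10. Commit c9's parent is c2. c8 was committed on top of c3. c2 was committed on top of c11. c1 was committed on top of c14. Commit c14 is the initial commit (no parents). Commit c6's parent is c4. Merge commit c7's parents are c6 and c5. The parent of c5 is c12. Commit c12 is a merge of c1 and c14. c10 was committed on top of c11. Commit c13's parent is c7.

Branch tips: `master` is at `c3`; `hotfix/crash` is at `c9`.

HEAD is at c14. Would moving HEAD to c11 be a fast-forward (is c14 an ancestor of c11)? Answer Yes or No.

A fast-forward from c14 to c11 is possible iff c14 is an ancestor of c11.
Ancestors of c11: {c1, c11, c12, c13, c14, c4, c5, c6, c7}.
c14 is among them, so fast-forward is possible.

Yes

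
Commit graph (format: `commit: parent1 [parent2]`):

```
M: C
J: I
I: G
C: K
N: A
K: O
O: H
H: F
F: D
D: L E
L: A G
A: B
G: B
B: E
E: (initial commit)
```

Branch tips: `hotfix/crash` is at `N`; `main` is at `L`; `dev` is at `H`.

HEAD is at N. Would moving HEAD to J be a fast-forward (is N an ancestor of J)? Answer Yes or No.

A fast-forward from N to J is possible iff N is an ancestor of J.
Ancestors of J: {B, E, G, I, J}.
N is not among them, so fast-forward is not possible.

No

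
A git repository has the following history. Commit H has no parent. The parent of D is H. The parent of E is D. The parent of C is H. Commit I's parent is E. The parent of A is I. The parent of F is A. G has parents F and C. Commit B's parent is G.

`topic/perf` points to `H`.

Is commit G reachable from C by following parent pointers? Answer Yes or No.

Ancestors of C: {C, H}.
G is not in that set, so it is not an ancestor of C.

No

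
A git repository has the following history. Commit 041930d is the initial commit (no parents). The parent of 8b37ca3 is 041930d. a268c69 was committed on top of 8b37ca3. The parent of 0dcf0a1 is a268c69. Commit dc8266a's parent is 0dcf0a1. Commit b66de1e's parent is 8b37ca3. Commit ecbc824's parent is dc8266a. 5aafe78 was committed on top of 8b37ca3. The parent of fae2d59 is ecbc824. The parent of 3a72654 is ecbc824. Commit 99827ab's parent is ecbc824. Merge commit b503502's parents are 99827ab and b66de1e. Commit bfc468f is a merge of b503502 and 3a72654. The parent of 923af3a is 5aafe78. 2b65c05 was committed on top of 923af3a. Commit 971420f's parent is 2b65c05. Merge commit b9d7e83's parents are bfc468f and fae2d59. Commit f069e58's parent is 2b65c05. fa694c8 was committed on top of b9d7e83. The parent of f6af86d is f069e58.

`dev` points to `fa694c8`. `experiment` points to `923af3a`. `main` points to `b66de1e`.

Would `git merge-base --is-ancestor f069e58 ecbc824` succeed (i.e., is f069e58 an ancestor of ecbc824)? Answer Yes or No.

No

Ancestors of ecbc824: {041930d, 0dcf0a1, 8b37ca3, a268c69, dc8266a, ecbc824}.
f069e58 is not in that set, so it is not an ancestor of ecbc824.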